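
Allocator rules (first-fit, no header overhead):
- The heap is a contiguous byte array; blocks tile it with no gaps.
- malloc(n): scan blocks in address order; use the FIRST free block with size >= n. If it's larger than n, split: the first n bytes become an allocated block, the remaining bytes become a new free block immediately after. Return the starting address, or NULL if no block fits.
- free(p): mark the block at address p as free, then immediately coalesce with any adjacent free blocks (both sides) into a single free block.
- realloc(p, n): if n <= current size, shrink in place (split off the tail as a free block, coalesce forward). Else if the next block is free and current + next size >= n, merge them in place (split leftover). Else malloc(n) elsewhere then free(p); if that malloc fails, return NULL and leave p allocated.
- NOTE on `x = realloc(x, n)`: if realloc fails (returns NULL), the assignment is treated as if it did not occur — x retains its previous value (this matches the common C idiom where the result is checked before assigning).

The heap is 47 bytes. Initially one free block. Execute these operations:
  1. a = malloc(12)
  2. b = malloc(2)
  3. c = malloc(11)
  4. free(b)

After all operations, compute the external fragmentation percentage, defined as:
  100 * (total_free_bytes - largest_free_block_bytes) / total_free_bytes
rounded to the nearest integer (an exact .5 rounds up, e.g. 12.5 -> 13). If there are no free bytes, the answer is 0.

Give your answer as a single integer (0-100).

Op 1: a = malloc(12) -> a = 0; heap: [0-11 ALLOC][12-46 FREE]
Op 2: b = malloc(2) -> b = 12; heap: [0-11 ALLOC][12-13 ALLOC][14-46 FREE]
Op 3: c = malloc(11) -> c = 14; heap: [0-11 ALLOC][12-13 ALLOC][14-24 ALLOC][25-46 FREE]
Op 4: free(b) -> (freed b); heap: [0-11 ALLOC][12-13 FREE][14-24 ALLOC][25-46 FREE]
Free blocks: [2 22] total_free=24 largest=22 -> 100*(24-22)/24 = 200/24 ≈ 8.333 -> rounds to 8

Answer: 8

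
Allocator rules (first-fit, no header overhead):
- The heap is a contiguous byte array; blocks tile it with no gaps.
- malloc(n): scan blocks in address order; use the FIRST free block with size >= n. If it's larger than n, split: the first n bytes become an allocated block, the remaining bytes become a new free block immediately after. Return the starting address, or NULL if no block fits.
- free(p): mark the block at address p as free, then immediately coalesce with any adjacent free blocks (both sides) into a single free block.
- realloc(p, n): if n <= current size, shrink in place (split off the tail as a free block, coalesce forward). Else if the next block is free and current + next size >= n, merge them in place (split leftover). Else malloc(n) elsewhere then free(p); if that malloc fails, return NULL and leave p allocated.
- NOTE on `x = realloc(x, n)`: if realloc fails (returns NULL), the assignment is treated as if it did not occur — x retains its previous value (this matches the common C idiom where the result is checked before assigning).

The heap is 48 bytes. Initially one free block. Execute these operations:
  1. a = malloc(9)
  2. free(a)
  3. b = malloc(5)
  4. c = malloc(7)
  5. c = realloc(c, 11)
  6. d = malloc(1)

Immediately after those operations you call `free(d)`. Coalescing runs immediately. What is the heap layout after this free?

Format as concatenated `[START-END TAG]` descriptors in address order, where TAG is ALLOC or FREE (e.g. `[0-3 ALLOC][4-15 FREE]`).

Op 1: a = malloc(9) -> a = 0; heap: [0-8 ALLOC][9-47 FREE]
Op 2: free(a) -> (freed a); heap: [0-47 FREE]
Op 3: b = malloc(5) -> b = 0; heap: [0-4 ALLOC][5-47 FREE]
Op 4: c = malloc(7) -> c = 5; heap: [0-4 ALLOC][5-11 ALLOC][12-47 FREE]
Op 5: c = realloc(c, 11) -> c = 5; heap: [0-4 ALLOC][5-15 ALLOC][16-47 FREE]
Op 6: d = malloc(1) -> d = 16; heap: [0-4 ALLOC][5-15 ALLOC][16-16 ALLOC][17-47 FREE]
free(d): d = 16 -> block [16-16 ALLOC]; mark free, coalesce with adjacent free neighbors -> [0-4 ALLOC][5-15 ALLOC][16-47 FREE]

Answer: [0-4 ALLOC][5-15 ALLOC][16-47 FREE]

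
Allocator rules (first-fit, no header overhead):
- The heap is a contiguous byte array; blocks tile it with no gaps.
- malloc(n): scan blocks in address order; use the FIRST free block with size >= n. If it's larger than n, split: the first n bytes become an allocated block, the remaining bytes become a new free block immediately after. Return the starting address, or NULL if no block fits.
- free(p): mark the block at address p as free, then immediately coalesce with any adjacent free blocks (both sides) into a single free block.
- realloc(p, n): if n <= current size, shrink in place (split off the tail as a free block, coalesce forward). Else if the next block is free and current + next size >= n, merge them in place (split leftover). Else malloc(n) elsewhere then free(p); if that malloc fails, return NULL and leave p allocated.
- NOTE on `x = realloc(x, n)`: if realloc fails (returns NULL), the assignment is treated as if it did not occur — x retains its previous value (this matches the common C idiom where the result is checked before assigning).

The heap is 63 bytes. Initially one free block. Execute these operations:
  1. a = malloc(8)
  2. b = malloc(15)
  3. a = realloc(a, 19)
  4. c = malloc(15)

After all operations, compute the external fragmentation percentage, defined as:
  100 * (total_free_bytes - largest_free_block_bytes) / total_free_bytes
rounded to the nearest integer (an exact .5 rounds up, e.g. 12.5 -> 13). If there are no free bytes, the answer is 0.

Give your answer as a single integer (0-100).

Answer: 43

Derivation:
Op 1: a = malloc(8) -> a = 0; heap: [0-7 ALLOC][8-62 FREE]
Op 2: b = malloc(15) -> b = 8; heap: [0-7 ALLOC][8-22 ALLOC][23-62 FREE]
Op 3: a = realloc(a, 19) -> a = 23; heap: [0-7 FREE][8-22 ALLOC][23-41 ALLOC][42-62 FREE]
Op 4: c = malloc(15) -> c = 42; heap: [0-7 FREE][8-22 ALLOC][23-41 ALLOC][42-56 ALLOC][57-62 FREE]
Free blocks: [8 6] total_free=14 largest=8 -> 100*(14-8)/14 = 600/14 ≈ 42.857 -> rounds to 43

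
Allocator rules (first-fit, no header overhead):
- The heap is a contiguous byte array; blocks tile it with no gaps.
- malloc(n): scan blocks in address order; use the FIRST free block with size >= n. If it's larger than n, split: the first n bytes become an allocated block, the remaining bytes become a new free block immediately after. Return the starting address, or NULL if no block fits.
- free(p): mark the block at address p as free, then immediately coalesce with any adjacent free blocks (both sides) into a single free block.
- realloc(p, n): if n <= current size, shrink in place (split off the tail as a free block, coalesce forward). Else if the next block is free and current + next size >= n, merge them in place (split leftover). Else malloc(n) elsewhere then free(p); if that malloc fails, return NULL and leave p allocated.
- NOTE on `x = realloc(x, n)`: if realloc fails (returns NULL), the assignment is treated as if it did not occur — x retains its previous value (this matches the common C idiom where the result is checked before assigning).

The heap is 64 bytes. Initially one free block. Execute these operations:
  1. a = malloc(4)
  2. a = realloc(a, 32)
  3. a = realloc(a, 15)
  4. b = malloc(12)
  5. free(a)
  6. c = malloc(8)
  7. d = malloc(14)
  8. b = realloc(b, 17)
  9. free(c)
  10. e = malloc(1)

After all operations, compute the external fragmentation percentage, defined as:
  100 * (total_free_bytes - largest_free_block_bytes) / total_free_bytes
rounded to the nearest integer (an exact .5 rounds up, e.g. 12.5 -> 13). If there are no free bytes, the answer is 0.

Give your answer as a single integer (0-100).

Answer: 19

Derivation:
Op 1: a = malloc(4) -> a = 0; heap: [0-3 ALLOC][4-63 FREE]
Op 2: a = realloc(a, 32) -> a = 0; heap: [0-31 ALLOC][32-63 FREE]
Op 3: a = realloc(a, 15) -> a = 0; heap: [0-14 ALLOC][15-63 FREE]
Op 4: b = malloc(12) -> b = 15; heap: [0-14 ALLOC][15-26 ALLOC][27-63 FREE]
Op 5: free(a) -> (freed a); heap: [0-14 FREE][15-26 ALLOC][27-63 FREE]
Op 6: c = malloc(8) -> c = 0; heap: [0-7 ALLOC][8-14 FREE][15-26 ALLOC][27-63 FREE]
Op 7: d = malloc(14) -> d = 27; heap: [0-7 ALLOC][8-14 FREE][15-26 ALLOC][27-40 ALLOC][41-63 FREE]
Op 8: b = realloc(b, 17) -> b = 41; heap: [0-7 ALLOC][8-26 FREE][27-40 ALLOC][41-57 ALLOC][58-63 FREE]
Op 9: free(c) -> (freed c); heap: [0-26 FREE][27-40 ALLOC][41-57 ALLOC][58-63 FREE]
Op 10: e = malloc(1) -> e = 0; heap: [0-0 ALLOC][1-26 FREE][27-40 ALLOC][41-57 ALLOC][58-63 FREE]
Free blocks: [26 6] total_free=32 largest=26 -> 100*(32-26)/32 = 600/32 = 18.75 -> rounds to 19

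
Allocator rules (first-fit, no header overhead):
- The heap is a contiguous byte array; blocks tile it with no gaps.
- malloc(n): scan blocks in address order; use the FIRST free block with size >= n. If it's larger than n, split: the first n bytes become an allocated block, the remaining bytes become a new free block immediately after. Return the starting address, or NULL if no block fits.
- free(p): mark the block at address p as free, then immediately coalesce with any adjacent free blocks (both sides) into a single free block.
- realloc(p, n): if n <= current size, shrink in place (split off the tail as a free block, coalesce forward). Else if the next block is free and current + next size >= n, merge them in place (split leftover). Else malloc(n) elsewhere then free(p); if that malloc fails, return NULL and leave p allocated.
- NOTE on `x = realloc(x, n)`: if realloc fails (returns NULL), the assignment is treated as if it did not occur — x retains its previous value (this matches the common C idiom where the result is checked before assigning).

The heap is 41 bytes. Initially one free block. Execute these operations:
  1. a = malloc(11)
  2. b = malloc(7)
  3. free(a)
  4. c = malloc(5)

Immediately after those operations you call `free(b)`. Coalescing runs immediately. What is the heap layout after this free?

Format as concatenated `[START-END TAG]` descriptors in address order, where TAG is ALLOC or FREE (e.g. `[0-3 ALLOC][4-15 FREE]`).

Answer: [0-4 ALLOC][5-40 FREE]

Derivation:
Op 1: a = malloc(11) -> a = 0; heap: [0-10 ALLOC][11-40 FREE]
Op 2: b = malloc(7) -> b = 11; heap: [0-10 ALLOC][11-17 ALLOC][18-40 FREE]
Op 3: free(a) -> (freed a); heap: [0-10 FREE][11-17 ALLOC][18-40 FREE]
Op 4: c = malloc(5) -> c = 0; heap: [0-4 ALLOC][5-10 FREE][11-17 ALLOC][18-40 FREE]
free(b): b = 11 -> block [11-17 ALLOC]; mark free, coalesce with adjacent free neighbors -> [0-4 ALLOC][5-40 FREE]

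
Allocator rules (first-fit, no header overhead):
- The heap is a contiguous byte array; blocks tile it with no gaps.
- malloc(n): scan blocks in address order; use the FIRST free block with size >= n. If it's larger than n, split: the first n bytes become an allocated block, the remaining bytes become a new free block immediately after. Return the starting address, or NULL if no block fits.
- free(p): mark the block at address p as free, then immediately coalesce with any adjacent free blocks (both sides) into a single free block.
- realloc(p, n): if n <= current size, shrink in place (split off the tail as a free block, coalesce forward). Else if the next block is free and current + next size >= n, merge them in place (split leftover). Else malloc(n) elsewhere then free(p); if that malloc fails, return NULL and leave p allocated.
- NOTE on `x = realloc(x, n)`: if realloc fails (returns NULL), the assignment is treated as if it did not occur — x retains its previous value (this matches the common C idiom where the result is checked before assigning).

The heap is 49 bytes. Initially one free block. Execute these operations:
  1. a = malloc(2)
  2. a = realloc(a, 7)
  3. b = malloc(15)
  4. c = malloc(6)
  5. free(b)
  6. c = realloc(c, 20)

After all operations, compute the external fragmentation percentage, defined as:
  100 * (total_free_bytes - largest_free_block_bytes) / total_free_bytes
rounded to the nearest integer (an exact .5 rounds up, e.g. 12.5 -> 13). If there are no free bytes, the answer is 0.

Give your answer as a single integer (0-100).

Op 1: a = malloc(2) -> a = 0; heap: [0-1 ALLOC][2-48 FREE]
Op 2: a = realloc(a, 7) -> a = 0; heap: [0-6 ALLOC][7-48 FREE]
Op 3: b = malloc(15) -> b = 7; heap: [0-6 ALLOC][7-21 ALLOC][22-48 FREE]
Op 4: c = malloc(6) -> c = 22; heap: [0-6 ALLOC][7-21 ALLOC][22-27 ALLOC][28-48 FREE]
Op 5: free(b) -> (freed b); heap: [0-6 ALLOC][7-21 FREE][22-27 ALLOC][28-48 FREE]
Op 6: c = realloc(c, 20) -> c = 22; heap: [0-6 ALLOC][7-21 FREE][22-41 ALLOC][42-48 FREE]
Free blocks: [15 7] total_free=22 largest=15 -> 100*(22-15)/22 = 700/22 ≈ 31.818 -> rounds to 32

Answer: 32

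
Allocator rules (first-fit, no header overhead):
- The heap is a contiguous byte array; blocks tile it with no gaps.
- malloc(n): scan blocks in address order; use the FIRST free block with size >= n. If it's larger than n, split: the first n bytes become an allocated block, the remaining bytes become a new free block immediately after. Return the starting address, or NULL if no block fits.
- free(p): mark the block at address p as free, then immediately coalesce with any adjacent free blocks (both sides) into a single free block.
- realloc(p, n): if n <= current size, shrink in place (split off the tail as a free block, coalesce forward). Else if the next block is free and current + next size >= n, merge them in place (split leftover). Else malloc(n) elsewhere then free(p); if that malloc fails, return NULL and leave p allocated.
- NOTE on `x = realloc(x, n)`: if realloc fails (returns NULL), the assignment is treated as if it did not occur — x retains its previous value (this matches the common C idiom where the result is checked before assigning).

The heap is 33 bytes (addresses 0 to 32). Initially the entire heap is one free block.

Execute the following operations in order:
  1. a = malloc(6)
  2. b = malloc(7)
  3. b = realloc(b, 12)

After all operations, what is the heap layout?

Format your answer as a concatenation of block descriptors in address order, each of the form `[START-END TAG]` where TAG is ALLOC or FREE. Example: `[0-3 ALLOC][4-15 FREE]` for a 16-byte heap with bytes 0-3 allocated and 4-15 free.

Op 1: a = malloc(6) -> a = 0; heap: [0-5 ALLOC][6-32 FREE]
Op 2: b = malloc(7) -> b = 6; heap: [0-5 ALLOC][6-12 ALLOC][13-32 FREE]
Op 3: b = realloc(b, 12) -> b = 6; heap: [0-5 ALLOC][6-17 ALLOC][18-32 FREE]

Answer: [0-5 ALLOC][6-17 ALLOC][18-32 FREE]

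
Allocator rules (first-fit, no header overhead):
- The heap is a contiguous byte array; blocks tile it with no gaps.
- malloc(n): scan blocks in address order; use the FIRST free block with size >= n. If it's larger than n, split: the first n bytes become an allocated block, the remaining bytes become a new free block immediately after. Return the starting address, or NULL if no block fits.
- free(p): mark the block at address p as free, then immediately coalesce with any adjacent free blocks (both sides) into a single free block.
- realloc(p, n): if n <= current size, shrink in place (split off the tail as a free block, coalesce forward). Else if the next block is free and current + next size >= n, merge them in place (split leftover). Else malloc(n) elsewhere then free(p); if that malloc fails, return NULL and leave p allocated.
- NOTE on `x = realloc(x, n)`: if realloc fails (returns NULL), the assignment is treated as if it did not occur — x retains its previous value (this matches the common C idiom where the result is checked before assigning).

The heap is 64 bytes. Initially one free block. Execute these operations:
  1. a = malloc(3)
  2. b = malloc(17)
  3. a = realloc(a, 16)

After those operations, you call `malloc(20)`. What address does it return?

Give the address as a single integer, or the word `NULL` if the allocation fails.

Op 1: a = malloc(3) -> a = 0; heap: [0-2 ALLOC][3-63 FREE]
Op 2: b = malloc(17) -> b = 3; heap: [0-2 ALLOC][3-19 ALLOC][20-63 FREE]
Op 3: a = realloc(a, 16) -> a = 20; heap: [0-2 FREE][3-19 ALLOC][20-35 ALLOC][36-63 FREE]
malloc(20): first-fit scan over [0-2 FREE][3-19 ALLOC][20-35 ALLOC][36-63 FREE] -> 36

Answer: 36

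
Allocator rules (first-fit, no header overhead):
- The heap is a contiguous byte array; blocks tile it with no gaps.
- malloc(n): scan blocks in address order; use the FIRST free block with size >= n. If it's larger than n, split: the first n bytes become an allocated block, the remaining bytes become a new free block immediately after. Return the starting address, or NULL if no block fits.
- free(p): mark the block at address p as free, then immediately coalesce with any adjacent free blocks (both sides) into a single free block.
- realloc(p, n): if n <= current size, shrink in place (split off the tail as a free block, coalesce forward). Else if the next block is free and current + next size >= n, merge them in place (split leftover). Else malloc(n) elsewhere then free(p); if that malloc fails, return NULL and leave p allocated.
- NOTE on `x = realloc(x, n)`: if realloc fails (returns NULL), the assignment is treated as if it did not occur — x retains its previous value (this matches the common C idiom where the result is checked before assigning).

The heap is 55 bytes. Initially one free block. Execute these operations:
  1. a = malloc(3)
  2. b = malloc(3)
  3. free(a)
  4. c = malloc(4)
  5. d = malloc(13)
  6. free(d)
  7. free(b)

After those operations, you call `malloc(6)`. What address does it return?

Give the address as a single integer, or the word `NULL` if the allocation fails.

Op 1: a = malloc(3) -> a = 0; heap: [0-2 ALLOC][3-54 FREE]
Op 2: b = malloc(3) -> b = 3; heap: [0-2 ALLOC][3-5 ALLOC][6-54 FREE]
Op 3: free(a) -> (freed a); heap: [0-2 FREE][3-5 ALLOC][6-54 FREE]
Op 4: c = malloc(4) -> c = 6; heap: [0-2 FREE][3-5 ALLOC][6-9 ALLOC][10-54 FREE]
Op 5: d = malloc(13) -> d = 10; heap: [0-2 FREE][3-5 ALLOC][6-9 ALLOC][10-22 ALLOC][23-54 FREE]
Op 6: free(d) -> (freed d); heap: [0-2 FREE][3-5 ALLOC][6-9 ALLOC][10-54 FREE]
Op 7: free(b) -> (freed b); heap: [0-5 FREE][6-9 ALLOC][10-54 FREE]
malloc(6): first-fit scan over [0-5 FREE][6-9 ALLOC][10-54 FREE] -> 0

Answer: 0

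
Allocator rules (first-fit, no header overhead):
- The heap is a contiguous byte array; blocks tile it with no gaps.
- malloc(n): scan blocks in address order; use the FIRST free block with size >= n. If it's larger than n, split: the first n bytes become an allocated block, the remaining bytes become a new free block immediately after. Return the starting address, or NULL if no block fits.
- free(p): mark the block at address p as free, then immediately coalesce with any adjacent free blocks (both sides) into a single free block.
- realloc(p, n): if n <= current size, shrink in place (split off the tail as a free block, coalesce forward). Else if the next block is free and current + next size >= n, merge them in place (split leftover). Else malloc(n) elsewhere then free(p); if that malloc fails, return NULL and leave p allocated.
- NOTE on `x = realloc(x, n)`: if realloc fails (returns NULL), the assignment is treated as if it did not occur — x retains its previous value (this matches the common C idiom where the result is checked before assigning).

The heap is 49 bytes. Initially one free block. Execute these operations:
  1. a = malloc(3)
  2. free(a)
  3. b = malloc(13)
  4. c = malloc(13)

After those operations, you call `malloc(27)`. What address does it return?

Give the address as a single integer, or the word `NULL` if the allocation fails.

Answer: NULL

Derivation:
Op 1: a = malloc(3) -> a = 0; heap: [0-2 ALLOC][3-48 FREE]
Op 2: free(a) -> (freed a); heap: [0-48 FREE]
Op 3: b = malloc(13) -> b = 0; heap: [0-12 ALLOC][13-48 FREE]
Op 4: c = malloc(13) -> c = 13; heap: [0-12 ALLOC][13-25 ALLOC][26-48 FREE]
malloc(27): first-fit scan over [0-12 ALLOC][13-25 ALLOC][26-48 FREE] -> NULL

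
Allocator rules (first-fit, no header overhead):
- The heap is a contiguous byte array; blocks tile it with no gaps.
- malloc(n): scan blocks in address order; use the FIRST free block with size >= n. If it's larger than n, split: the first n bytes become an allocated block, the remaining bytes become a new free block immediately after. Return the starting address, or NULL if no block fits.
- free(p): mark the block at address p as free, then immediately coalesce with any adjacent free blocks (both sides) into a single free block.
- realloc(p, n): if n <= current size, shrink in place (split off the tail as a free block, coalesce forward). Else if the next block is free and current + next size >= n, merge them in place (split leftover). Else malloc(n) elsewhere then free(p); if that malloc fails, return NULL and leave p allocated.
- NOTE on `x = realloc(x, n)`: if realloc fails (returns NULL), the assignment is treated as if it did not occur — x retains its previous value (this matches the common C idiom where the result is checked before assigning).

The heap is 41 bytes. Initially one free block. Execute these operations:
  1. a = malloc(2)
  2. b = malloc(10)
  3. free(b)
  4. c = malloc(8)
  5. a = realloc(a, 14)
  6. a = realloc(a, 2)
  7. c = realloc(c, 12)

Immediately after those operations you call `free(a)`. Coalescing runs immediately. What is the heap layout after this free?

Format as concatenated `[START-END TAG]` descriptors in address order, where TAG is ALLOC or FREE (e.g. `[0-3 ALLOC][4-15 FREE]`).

Answer: [0-11 FREE][12-23 ALLOC][24-40 FREE]

Derivation:
Op 1: a = malloc(2) -> a = 0; heap: [0-1 ALLOC][2-40 FREE]
Op 2: b = malloc(10) -> b = 2; heap: [0-1 ALLOC][2-11 ALLOC][12-40 FREE]
Op 3: free(b) -> (freed b); heap: [0-1 ALLOC][2-40 FREE]
Op 4: c = malloc(8) -> c = 2; heap: [0-1 ALLOC][2-9 ALLOC][10-40 FREE]
Op 5: a = realloc(a, 14) -> a = 10; heap: [0-1 FREE][2-9 ALLOC][10-23 ALLOC][24-40 FREE]
Op 6: a = realloc(a, 2) -> a = 10; heap: [0-1 FREE][2-9 ALLOC][10-11 ALLOC][12-40 FREE]
Op 7: c = realloc(c, 12) -> c = 12; heap: [0-9 FREE][10-11 ALLOC][12-23 ALLOC][24-40 FREE]
free(a): a = 10 -> block [10-11 ALLOC]; mark free, coalesce with adjacent free neighbors -> [0-11 FREE][12-23 ALLOC][24-40 FREE]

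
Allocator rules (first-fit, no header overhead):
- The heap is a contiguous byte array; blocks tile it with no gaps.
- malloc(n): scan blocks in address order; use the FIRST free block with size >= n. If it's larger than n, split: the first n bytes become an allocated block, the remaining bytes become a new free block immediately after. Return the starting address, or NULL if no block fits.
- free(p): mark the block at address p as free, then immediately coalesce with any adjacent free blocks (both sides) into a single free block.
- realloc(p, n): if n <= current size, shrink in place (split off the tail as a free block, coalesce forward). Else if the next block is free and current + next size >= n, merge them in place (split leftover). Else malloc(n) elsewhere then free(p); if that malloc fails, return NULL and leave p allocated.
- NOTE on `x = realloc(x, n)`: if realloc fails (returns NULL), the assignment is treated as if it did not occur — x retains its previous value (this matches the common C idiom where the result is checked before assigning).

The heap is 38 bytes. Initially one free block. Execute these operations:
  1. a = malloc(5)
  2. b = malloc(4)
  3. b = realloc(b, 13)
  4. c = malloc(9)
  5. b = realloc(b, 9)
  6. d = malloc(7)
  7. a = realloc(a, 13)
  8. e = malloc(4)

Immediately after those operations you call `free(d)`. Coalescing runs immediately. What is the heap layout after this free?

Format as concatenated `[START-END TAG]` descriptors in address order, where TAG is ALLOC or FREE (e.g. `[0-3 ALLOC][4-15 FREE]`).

Answer: [0-4 ALLOC][5-13 ALLOC][14-17 ALLOC][18-26 ALLOC][27-37 FREE]

Derivation:
Op 1: a = malloc(5) -> a = 0; heap: [0-4 ALLOC][5-37 FREE]
Op 2: b = malloc(4) -> b = 5; heap: [0-4 ALLOC][5-8 ALLOC][9-37 FREE]
Op 3: b = realloc(b, 13) -> b = 5; heap: [0-4 ALLOC][5-17 ALLOC][18-37 FREE]
Op 4: c = malloc(9) -> c = 18; heap: [0-4 ALLOC][5-17 ALLOC][18-26 ALLOC][27-37 FREE]
Op 5: b = realloc(b, 9) -> b = 5; heap: [0-4 ALLOC][5-13 ALLOC][14-17 FREE][18-26 ALLOC][27-37 FREE]
Op 6: d = malloc(7) -> d = 27; heap: [0-4 ALLOC][5-13 ALLOC][14-17 FREE][18-26 ALLOC][27-33 ALLOC][34-37 FREE]
Op 7: a = realloc(a, 13) -> NULL (a unchanged); heap: [0-4 ALLOC][5-13 ALLOC][14-17 FREE][18-26 ALLOC][27-33 ALLOC][34-37 FREE]
Op 8: e = malloc(4) -> e = 14; heap: [0-4 ALLOC][5-13 ALLOC][14-17 ALLOC][18-26 ALLOC][27-33 ALLOC][34-37 FREE]
free(d): d = 27 -> block [27-33 ALLOC]; mark free, coalesce with adjacent free neighbors -> [0-4 ALLOC][5-13 ALLOC][14-17 ALLOC][18-26 ALLOC][27-37 FREE]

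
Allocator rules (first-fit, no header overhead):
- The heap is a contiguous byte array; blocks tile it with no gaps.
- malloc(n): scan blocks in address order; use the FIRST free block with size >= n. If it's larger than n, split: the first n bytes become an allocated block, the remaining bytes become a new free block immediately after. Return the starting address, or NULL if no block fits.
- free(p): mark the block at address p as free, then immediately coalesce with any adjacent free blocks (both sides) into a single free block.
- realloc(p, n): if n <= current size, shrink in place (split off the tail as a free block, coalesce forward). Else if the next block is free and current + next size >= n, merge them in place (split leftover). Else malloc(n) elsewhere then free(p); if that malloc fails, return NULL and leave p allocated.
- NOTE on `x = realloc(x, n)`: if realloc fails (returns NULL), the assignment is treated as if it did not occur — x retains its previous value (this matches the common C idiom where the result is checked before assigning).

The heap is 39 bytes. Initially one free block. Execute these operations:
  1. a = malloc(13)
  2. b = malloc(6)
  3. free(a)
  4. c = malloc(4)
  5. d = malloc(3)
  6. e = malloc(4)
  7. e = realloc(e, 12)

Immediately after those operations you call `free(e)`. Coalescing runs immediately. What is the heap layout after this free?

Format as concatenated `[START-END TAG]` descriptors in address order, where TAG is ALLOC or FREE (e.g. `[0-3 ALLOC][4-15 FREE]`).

Answer: [0-3 ALLOC][4-6 ALLOC][7-12 FREE][13-18 ALLOC][19-38 FREE]

Derivation:
Op 1: a = malloc(13) -> a = 0; heap: [0-12 ALLOC][13-38 FREE]
Op 2: b = malloc(6) -> b = 13; heap: [0-12 ALLOC][13-18 ALLOC][19-38 FREE]
Op 3: free(a) -> (freed a); heap: [0-12 FREE][13-18 ALLOC][19-38 FREE]
Op 4: c = malloc(4) -> c = 0; heap: [0-3 ALLOC][4-12 FREE][13-18 ALLOC][19-38 FREE]
Op 5: d = malloc(3) -> d = 4; heap: [0-3 ALLOC][4-6 ALLOC][7-12 FREE][13-18 ALLOC][19-38 FREE]
Op 6: e = malloc(4) -> e = 7; heap: [0-3 ALLOC][4-6 ALLOC][7-10 ALLOC][11-12 FREE][13-18 ALLOC][19-38 FREE]
Op 7: e = realloc(e, 12) -> e = 19; heap: [0-3 ALLOC][4-6 ALLOC][7-12 FREE][13-18 ALLOC][19-30 ALLOC][31-38 FREE]
free(e): e = 19 -> block [19-30 ALLOC]; mark free, coalesce with adjacent free neighbors -> [0-3 ALLOC][4-6 ALLOC][7-12 FREE][13-18 ALLOC][19-38 FREE]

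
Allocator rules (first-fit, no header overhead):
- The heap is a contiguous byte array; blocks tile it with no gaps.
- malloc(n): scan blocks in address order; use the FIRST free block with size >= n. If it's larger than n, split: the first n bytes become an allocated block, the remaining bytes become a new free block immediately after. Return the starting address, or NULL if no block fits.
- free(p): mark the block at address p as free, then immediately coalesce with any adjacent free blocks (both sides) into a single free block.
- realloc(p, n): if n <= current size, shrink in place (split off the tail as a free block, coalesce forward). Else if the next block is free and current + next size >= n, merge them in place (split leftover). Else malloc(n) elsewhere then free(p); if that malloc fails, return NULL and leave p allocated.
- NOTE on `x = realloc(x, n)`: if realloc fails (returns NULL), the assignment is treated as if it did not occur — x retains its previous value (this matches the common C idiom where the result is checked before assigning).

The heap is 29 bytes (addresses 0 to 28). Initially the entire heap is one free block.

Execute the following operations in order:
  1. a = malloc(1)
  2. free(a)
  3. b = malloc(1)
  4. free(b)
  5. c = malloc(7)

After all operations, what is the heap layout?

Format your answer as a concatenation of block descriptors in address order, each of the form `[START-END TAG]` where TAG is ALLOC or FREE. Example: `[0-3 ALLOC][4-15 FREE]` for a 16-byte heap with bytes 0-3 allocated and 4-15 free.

Answer: [0-6 ALLOC][7-28 FREE]

Derivation:
Op 1: a = malloc(1) -> a = 0; heap: [0-0 ALLOC][1-28 FREE]
Op 2: free(a) -> (freed a); heap: [0-28 FREE]
Op 3: b = malloc(1) -> b = 0; heap: [0-0 ALLOC][1-28 FREE]
Op 4: free(b) -> (freed b); heap: [0-28 FREE]
Op 5: c = malloc(7) -> c = 0; heap: [0-6 ALLOC][7-28 FREE]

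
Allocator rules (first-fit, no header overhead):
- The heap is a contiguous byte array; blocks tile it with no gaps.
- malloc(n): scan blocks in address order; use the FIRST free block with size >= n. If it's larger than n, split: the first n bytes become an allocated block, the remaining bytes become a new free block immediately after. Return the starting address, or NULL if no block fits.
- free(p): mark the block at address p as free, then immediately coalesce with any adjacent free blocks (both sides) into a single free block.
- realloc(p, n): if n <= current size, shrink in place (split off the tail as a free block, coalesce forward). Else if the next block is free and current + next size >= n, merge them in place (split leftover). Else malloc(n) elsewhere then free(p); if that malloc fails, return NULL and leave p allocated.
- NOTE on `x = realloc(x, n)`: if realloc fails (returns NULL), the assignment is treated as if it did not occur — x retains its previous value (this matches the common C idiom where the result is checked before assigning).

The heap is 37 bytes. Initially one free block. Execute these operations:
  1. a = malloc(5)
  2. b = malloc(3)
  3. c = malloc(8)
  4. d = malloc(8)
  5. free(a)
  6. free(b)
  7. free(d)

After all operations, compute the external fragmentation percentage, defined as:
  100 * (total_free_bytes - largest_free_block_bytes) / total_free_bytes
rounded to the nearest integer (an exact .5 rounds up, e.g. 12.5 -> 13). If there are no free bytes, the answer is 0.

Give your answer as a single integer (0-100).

Op 1: a = malloc(5) -> a = 0; heap: [0-4 ALLOC][5-36 FREE]
Op 2: b = malloc(3) -> b = 5; heap: [0-4 ALLOC][5-7 ALLOC][8-36 FREE]
Op 3: c = malloc(8) -> c = 8; heap: [0-4 ALLOC][5-7 ALLOC][8-15 ALLOC][16-36 FREE]
Op 4: d = malloc(8) -> d = 16; heap: [0-4 ALLOC][5-7 ALLOC][8-15 ALLOC][16-23 ALLOC][24-36 FREE]
Op 5: free(a) -> (freed a); heap: [0-4 FREE][5-7 ALLOC][8-15 ALLOC][16-23 ALLOC][24-36 FREE]
Op 6: free(b) -> (freed b); heap: [0-7 FREE][8-15 ALLOC][16-23 ALLOC][24-36 FREE]
Op 7: free(d) -> (freed d); heap: [0-7 FREE][8-15 ALLOC][16-36 FREE]
Free blocks: [8 21] total_free=29 largest=21 -> 100*(29-21)/29 = 800/29 ≈ 27.586 -> rounds to 28

Answer: 28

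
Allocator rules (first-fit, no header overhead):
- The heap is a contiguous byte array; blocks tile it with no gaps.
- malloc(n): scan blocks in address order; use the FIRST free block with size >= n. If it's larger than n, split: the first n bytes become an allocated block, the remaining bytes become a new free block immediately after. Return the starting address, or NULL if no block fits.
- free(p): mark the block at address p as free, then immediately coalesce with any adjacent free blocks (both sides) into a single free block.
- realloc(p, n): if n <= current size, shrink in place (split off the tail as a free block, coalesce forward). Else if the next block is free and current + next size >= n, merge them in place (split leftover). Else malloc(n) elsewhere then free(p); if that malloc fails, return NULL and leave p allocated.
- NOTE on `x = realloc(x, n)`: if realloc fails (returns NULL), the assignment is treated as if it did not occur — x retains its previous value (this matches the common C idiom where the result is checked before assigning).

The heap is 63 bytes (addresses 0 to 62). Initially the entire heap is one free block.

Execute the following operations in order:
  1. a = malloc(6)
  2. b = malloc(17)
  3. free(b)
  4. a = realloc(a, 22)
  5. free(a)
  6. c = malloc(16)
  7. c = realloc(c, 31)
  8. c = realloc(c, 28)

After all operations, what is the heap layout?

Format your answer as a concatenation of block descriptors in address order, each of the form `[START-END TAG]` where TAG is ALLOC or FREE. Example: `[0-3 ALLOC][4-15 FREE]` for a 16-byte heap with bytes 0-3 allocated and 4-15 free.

Answer: [0-27 ALLOC][28-62 FREE]

Derivation:
Op 1: a = malloc(6) -> a = 0; heap: [0-5 ALLOC][6-62 FREE]
Op 2: b = malloc(17) -> b = 6; heap: [0-5 ALLOC][6-22 ALLOC][23-62 FREE]
Op 3: free(b) -> (freed b); heap: [0-5 ALLOC][6-62 FREE]
Op 4: a = realloc(a, 22) -> a = 0; heap: [0-21 ALLOC][22-62 FREE]
Op 5: free(a) -> (freed a); heap: [0-62 FREE]
Op 6: c = malloc(16) -> c = 0; heap: [0-15 ALLOC][16-62 FREE]
Op 7: c = realloc(c, 31) -> c = 0; heap: [0-30 ALLOC][31-62 FREE]
Op 8: c = realloc(c, 28) -> c = 0; heap: [0-27 ALLOC][28-62 FREE]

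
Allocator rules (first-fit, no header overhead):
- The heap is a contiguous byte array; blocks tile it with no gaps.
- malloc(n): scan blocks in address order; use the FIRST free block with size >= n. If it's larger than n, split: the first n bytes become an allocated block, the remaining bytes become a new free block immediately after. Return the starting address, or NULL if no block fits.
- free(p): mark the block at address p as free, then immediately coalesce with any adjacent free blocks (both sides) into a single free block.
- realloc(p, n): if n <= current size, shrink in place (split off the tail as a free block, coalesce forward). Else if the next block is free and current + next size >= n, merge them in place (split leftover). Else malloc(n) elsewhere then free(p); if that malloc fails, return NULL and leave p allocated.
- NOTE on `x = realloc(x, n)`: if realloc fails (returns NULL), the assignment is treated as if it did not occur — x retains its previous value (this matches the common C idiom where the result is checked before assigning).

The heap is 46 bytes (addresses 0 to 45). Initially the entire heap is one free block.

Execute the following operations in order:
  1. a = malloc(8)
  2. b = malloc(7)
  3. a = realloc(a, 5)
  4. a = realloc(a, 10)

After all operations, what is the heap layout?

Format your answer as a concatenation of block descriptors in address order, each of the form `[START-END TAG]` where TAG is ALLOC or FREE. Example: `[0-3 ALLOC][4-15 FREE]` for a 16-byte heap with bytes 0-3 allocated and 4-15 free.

Op 1: a = malloc(8) -> a = 0; heap: [0-7 ALLOC][8-45 FREE]
Op 2: b = malloc(7) -> b = 8; heap: [0-7 ALLOC][8-14 ALLOC][15-45 FREE]
Op 3: a = realloc(a, 5) -> a = 0; heap: [0-4 ALLOC][5-7 FREE][8-14 ALLOC][15-45 FREE]
Op 4: a = realloc(a, 10) -> a = 15; heap: [0-7 FREE][8-14 ALLOC][15-24 ALLOC][25-45 FREE]

Answer: [0-7 FREE][8-14 ALLOC][15-24 ALLOC][25-45 FREE]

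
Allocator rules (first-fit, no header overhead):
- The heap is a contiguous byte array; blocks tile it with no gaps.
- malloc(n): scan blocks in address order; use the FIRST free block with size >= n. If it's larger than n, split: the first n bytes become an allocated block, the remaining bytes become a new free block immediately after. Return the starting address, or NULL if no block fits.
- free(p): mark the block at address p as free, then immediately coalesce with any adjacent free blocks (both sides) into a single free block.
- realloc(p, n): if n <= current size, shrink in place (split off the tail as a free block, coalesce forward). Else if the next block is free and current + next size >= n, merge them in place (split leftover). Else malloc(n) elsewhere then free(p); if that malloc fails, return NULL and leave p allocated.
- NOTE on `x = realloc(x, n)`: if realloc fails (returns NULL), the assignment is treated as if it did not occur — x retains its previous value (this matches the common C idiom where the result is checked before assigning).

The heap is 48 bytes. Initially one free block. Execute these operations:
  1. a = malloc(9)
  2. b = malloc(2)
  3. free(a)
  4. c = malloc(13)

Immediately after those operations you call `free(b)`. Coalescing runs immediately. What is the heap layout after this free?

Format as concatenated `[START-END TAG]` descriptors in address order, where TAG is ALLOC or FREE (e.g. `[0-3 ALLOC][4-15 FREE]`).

Answer: [0-10 FREE][11-23 ALLOC][24-47 FREE]

Derivation:
Op 1: a = malloc(9) -> a = 0; heap: [0-8 ALLOC][9-47 FREE]
Op 2: b = malloc(2) -> b = 9; heap: [0-8 ALLOC][9-10 ALLOC][11-47 FREE]
Op 3: free(a) -> (freed a); heap: [0-8 FREE][9-10 ALLOC][11-47 FREE]
Op 4: c = malloc(13) -> c = 11; heap: [0-8 FREE][9-10 ALLOC][11-23 ALLOC][24-47 FREE]
free(b): b = 9 -> block [9-10 ALLOC]; mark free, coalesce with adjacent free neighbors -> [0-10 FREE][11-23 ALLOC][24-47 FREE]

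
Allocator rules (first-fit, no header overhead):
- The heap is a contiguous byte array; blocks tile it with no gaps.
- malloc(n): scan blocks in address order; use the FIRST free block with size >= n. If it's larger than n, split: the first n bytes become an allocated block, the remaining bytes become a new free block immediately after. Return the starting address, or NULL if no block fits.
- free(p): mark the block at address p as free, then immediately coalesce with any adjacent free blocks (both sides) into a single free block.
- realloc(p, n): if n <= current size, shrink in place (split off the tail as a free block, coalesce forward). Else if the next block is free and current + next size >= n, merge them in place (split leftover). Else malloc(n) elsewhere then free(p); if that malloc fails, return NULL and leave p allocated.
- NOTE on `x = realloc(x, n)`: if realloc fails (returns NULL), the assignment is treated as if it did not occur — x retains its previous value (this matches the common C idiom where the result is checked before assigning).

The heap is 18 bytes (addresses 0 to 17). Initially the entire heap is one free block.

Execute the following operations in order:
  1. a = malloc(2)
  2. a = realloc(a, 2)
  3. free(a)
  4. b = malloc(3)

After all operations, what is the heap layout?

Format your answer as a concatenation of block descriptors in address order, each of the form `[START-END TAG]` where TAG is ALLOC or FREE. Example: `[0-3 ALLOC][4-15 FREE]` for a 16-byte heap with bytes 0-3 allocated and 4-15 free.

Op 1: a = malloc(2) -> a = 0; heap: [0-1 ALLOC][2-17 FREE]
Op 2: a = realloc(a, 2) -> a = 0; heap: [0-1 ALLOC][2-17 FREE]
Op 3: free(a) -> (freed a); heap: [0-17 FREE]
Op 4: b = malloc(3) -> b = 0; heap: [0-2 ALLOC][3-17 FREE]

Answer: [0-2 ALLOC][3-17 FREE]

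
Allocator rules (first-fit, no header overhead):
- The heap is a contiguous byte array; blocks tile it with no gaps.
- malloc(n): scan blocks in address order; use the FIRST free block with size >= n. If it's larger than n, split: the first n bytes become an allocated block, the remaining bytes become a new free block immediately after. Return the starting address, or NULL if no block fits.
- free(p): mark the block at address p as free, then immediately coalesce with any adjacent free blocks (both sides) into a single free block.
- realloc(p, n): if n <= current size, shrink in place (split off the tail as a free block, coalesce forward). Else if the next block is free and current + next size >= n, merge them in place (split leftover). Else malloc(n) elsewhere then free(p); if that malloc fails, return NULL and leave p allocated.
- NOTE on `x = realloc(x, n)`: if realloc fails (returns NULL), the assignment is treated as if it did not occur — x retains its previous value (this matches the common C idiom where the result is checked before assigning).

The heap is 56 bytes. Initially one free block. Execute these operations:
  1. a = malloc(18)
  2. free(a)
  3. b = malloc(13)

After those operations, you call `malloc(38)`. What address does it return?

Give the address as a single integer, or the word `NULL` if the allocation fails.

Op 1: a = malloc(18) -> a = 0; heap: [0-17 ALLOC][18-55 FREE]
Op 2: free(a) -> (freed a); heap: [0-55 FREE]
Op 3: b = malloc(13) -> b = 0; heap: [0-12 ALLOC][13-55 FREE]
malloc(38): first-fit scan over [0-12 ALLOC][13-55 FREE] -> 13

Answer: 13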